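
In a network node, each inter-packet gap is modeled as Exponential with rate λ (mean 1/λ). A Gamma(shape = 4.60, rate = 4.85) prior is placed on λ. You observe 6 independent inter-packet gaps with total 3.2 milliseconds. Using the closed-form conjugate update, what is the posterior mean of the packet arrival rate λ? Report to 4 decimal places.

1.3168

With a Gamma(shape α, rate β) prior on the exponential rate λ, the posterior after n observations with total T = Σxᵢ is Gamma(α+n, β+T).
Posterior: Gamma(4.60+6, 4.85+3.2) = Gamma(10.60, 8.05).
Posterior mean of λ = α/β = 10.60/8.05 = 1.3168.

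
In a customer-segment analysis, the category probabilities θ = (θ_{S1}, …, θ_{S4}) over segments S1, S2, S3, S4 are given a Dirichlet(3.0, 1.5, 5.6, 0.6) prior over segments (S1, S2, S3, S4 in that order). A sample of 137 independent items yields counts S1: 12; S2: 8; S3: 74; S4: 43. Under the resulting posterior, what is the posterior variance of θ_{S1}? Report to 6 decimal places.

0.000614

The Dirichlet prior is conjugate to the Multinomial likelihood: each posterior αⱼ = prior αⱼ + observed count nⱼ.
Posterior concentration: (15.0, 9.5, 79.6, 43.6), total = 147.7.
Var[θ_j] = α_j(Σα−α_j)/((Σα)²(Σα+1)) = 15.0·132.7/(147.7²·148.7) = 0.000614.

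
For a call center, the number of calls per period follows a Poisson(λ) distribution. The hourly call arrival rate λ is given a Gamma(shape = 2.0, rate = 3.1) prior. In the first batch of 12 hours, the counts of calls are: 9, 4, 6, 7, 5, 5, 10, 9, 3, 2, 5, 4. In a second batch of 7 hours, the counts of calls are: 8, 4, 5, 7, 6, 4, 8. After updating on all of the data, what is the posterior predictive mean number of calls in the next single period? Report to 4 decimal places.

With a Gamma(shape α, rate β) prior, the Poisson likelihood is conjugate: the posterior is Gamma(α + ΣXᵢ, β + n).
Batch 1: sum of counts S = 69 over n = 12 hours.
After batch 1: Gamma(α+S, β+n) = Gamma(2.0+69, 3.1+12) = Gamma(71.0, 15.1).
Batch 2: sum of counts S = 42 over n = 7 hours.
After batch 2: Gamma(α+S, β+n) = Gamma(71.0+42, 15.1+7) = Gamma(113.0, 22.1).
The predictive distribution for one future period is NegBinom with mean α/β = 5.1131.

5.1131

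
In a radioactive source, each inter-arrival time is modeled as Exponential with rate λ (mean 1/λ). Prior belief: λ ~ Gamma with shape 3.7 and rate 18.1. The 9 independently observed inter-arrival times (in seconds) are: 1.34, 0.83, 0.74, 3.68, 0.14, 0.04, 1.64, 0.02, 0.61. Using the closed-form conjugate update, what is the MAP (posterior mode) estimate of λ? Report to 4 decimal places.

0.4311

With a Gamma(shape α, rate β) prior on the exponential rate λ, the posterior after n observations with total T = Σxᵢ is Gamma(α+n, β+T).
Sum of observations T = 9.04 seconds; n = 9.
Posterior: Gamma(3.7+9, 18.1+9.04) = Gamma(12.7, 27.14).
Mode = (α−1)/β = 0.4311.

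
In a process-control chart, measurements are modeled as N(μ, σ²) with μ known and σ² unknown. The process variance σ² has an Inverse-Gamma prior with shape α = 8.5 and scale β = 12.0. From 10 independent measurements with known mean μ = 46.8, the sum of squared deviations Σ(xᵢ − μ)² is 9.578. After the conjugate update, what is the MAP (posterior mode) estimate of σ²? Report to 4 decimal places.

With known mean μ and an Inverse-Gamma(α, β) prior on σ², the Normal likelihood is conjugate: posterior is Inv-Gamma(α + n/2, β + Σ(xᵢ−μ)²/2).
Posterior: Inv-Gamma(8.5 + 10/2, 12.0 + 9.578/2) = Inv-Gamma(13.50, 16.7890).
Mode = β/(α+1) = 16.7890/14.50 = 1.1579.

1.1579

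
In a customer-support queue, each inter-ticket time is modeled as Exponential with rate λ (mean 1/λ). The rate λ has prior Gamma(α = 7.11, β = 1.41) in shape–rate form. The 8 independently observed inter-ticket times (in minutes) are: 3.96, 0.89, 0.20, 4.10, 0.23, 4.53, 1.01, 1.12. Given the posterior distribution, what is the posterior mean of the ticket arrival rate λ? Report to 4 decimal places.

With a Gamma(shape α, rate β) prior on the exponential rate λ, the posterior after n observations with total T = Σxᵢ is Gamma(α+n, β+T).
Sum of observations T = 16.04 minutes; n = 8.
Posterior: Gamma(7.11+8, 1.41+16.04) = Gamma(15.11, 17.45).
Posterior mean of λ = α/β = 15.11/17.45 = 0.8659.

0.8659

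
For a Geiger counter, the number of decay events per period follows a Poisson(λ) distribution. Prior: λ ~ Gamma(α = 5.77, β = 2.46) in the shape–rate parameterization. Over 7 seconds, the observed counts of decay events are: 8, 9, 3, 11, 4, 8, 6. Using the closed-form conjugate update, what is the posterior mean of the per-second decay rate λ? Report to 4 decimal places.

5.7896

With a Gamma(shape α, rate β) prior, the Poisson likelihood is conjugate: the posterior is Gamma(α + ΣXᵢ, β + n).
Sum of counts S = 49 over n = 7 seconds.
Posterior: Gamma(α+S, β+n) = Gamma(5.77+49, 2.46+7) = Gamma(54.77, 9.46).
Posterior mean = α/β = 54.77/9.46 = 5.7896.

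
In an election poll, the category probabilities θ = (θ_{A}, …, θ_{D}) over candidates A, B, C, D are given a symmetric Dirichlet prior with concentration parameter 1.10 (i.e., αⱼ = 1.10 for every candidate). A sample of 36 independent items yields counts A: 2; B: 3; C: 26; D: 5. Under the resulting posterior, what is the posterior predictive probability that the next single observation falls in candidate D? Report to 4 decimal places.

0.1510

The Dirichlet prior is conjugate to the Multinomial likelihood: each posterior αⱼ = prior αⱼ + observed count nⱼ.
Posterior concentration: (3.10, 4.10, 27.10, 6.10), total = 40.40.
P(next = D | data) = α_{D}/Σα = 0.1510.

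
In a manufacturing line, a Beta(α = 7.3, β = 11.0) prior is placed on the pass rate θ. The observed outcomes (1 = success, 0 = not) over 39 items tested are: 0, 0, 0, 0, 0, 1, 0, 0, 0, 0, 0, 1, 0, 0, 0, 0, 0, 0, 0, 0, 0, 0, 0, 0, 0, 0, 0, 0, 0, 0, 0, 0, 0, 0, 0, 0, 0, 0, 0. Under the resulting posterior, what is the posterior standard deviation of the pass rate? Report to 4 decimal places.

The Beta prior is conjugate to a Binomial/Bernoulli likelihood; the update adds successes to α and failures to β.
Posterior: Beta(α+k, β+n−k) = Beta(7.3+2, 11.0+37) = Beta(9.3, 48.0).
Var = αβ/((α+β)²(α+β+1)) = 9.3·48.0/(57.3²·58.3) = 0.00233210; SD = √0.00233210 = 0.0483.

0.0483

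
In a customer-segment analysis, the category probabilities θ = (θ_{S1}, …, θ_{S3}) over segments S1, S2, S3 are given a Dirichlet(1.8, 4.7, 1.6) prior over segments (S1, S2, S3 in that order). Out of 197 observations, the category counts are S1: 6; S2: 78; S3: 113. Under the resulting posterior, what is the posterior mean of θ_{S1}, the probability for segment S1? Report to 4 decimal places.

The Dirichlet prior is conjugate to the Multinomial likelihood: each posterior αⱼ = prior αⱼ + observed count nⱼ.
Posterior concentration: (7.8, 82.7, 114.6), total = 205.1.
E[θ_{S1}|data] = α_{S1}/Σα = 7.8/205.1 = 0.0380.

0.0380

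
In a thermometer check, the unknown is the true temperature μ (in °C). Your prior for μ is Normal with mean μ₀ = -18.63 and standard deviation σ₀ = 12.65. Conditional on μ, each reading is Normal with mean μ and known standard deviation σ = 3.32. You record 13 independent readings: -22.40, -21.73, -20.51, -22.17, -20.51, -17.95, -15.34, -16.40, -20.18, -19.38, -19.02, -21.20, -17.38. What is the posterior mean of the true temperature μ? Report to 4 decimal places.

For Normal data with known variance σ², a Normal(μ₀, σ₀²) prior on μ is conjugate. Posterior precision = 1/σ₀² + n/σ²; posterior mean is the precision-weighted average of μ₀ and x̄.
Σxᵢ = (-22.40) + (-21.73) + (-20.51) + (-22.17) + (-20.51) + (-17.95) + (-15.34) + (-16.40) + (-20.18) + (-19.38) + (-19.02) + (-21.20) + (-17.38) = -254.17, so n·x̄ = -254.17.
σ₀² = 12.65² = 160.0225, σ² = 3.32² = 11.0224; σ² + n·σ₀² = 11.0224 + 13·160.0225 = 2091.3149.
Posterior mean = (μ₀/σ₀² + n·x̄/σ²)/(1/σ₀² + n/σ²) = (σ²·μ₀ + σ₀²·n·x̄)/(σ² + n·σ₀²) = (11.0224·(-18.63) + 160.0225·(-254.17))/2091.3149 = -40878.266137/2091.3149 = -19.5467.

-19.5467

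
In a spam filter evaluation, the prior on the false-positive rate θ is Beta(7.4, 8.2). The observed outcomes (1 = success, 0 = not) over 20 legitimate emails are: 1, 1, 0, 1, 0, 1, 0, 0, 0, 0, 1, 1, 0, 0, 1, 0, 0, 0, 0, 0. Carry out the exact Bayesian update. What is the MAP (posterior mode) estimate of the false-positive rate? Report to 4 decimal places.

The Beta prior is conjugate to a Binomial/Bernoulli likelihood; the update adds successes to α and failures to β.
Posterior: Beta(α+k, β+n−k) = Beta(7.4+7, 8.2+13) = Beta(14.4, 21.2).
Mode of Beta(a,b) for a,b>1 is (a−1)/(a+b−2) = 13.4/33.6 = 0.3988.

0.3988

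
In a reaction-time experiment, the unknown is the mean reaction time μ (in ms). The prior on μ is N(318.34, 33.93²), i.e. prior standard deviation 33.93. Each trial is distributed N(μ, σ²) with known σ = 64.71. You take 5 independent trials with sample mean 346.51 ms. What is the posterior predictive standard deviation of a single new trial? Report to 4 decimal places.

For Normal data with known variance σ², a Normal(μ₀, σ₀²) prior on μ is conjugate. Posterior precision = 1/σ₀² + n/σ²; posterior mean is the precision-weighted average of μ₀ and x̄.
σ₀² = 33.93² = 1151.2449, σ² = 64.71² = 4187.3841; σ² + n·σ₀² = 4187.3841 + 5·1151.2449 = 9943.6086.
Posterior precision = 1/σ₀² + n/σ² = 1/1151.2449 + 5/4187.3841 = (σ² + n·σ₀²)/(σ₀²σ²) = 9943.6086/(1151.2449·4187.3841); posterior variance σₙ² = σ₀²σ²/(σ² + n·σ₀²) = 1151.2449·4187.3841/9943.6086 = 484.804338.
Predictive variance for one new observation = σₙ² + σ² = 1151.2449·4187.3841/9943.6086 + 4187.3841 = σ²·(σ₀² + 9943.6086)/9943.6086 = 4187.3841·11094.8535/9943.6086 = 4672.188438; SD = √(4187.3841·11094.8535/9943.6086) = 68.3534.

68.3534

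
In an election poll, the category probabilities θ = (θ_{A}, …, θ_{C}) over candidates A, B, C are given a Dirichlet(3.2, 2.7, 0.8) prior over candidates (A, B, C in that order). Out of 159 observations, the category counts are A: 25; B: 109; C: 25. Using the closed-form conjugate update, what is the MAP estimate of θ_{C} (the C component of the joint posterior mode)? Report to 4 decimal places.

The Dirichlet prior is conjugate to the Multinomial likelihood: each posterior αⱼ = prior αⱼ + observed count nⱼ.
Posterior concentration: (28.2, 111.7, 25.8), total = 165.7.
Joint mode component: (α_{C}−1)/(Σα−K) = 24.8/162.7 = 0.1524.

0.1524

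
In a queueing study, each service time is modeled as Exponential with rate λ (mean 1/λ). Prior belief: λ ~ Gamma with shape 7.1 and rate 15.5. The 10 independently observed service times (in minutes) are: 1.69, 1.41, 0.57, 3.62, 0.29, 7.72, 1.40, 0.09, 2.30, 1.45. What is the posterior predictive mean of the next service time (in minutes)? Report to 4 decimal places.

With a Gamma(shape α, rate β) prior on the exponential rate λ, the posterior after n observations with total T = Σxᵢ is Gamma(α+n, β+T).
Sum of observations T = 20.54 minutes; n = 10.
Posterior: Gamma(7.1+10, 15.5+20.54) = Gamma(17.1, 36.04).
The predictive distribution for the next observation is Lomax; its mean is β/(α−1) = 36.04/16.1 = 2.2385.

2.2385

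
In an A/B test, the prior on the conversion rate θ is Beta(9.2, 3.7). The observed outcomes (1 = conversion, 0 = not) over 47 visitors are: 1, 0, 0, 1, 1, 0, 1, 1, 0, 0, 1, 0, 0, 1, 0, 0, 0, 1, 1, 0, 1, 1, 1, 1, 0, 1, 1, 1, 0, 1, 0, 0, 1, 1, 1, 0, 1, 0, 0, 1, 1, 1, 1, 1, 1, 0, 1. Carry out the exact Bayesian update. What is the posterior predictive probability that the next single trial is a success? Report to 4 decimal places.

0.6210

The Beta prior is conjugate to a Binomial/Bernoulli likelihood; the update adds successes to α and failures to β.
Posterior: Beta(α+k, β+n−k) = Beta(9.2+28, 3.7+19) = Beta(37.2, 22.7).
For a single future Bernoulli trial, P(success | data) = α/(α+β) = 0.6210.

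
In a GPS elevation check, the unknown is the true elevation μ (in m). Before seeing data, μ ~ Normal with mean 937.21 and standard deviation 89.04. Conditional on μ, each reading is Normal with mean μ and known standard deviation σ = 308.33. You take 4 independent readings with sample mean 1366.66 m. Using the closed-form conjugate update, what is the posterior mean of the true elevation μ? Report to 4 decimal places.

For Normal data with known variance σ², a Normal(μ₀, σ₀²) prior on μ is conjugate. Posterior precision = 1/σ₀² + n/σ²; posterior mean is the precision-weighted average of μ₀ and x̄.
n·x̄ = 4·1366.66 = 5466.64.
σ₀² = 89.04² = 7928.1216, σ² = 308.33² = 95067.3889; σ² + n·σ₀² = 95067.3889 + 4·7928.1216 = 126779.8753.
Posterior mean = (μ₀/σ₀² + n·x̄/σ²)/(1/σ₀² + n/σ²) = (σ²·μ₀ + σ₀²·n·x̄)/(σ² + n·σ₀²) = (95067.3889·937.21 + 7928.1216·5466.64)/126779.8753 = 132438294.214393/126779.8753 = 1044.6318.

1044.6318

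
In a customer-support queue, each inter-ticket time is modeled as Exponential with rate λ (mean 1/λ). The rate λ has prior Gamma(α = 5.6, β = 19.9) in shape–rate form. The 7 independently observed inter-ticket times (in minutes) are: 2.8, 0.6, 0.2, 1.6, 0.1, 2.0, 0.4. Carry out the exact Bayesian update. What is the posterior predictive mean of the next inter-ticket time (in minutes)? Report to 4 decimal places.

With a Gamma(shape α, rate β) prior on the exponential rate λ, the posterior after n observations with total T = Σxᵢ is Gamma(α+n, β+T).
Sum of observations T = 7.7 minutes; n = 7.
Posterior: Gamma(5.6+7, 19.9+7.7) = Gamma(12.6, 27.6).
The predictive distribution for the next observation is Lomax; its mean is β/(α−1) = 27.6/11.6 = 2.3793.

2.3793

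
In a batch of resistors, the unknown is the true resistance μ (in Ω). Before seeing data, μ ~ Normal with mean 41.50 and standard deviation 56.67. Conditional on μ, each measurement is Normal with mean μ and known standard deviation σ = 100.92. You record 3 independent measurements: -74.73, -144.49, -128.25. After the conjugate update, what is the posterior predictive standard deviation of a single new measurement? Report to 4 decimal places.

108.7896

For Normal data with known variance σ², a Normal(μ₀, σ₀²) prior on μ is conjugate. Posterior precision = 1/σ₀² + n/σ²; posterior mean is the precision-weighted average of μ₀ and x̄.
σ₀² = 56.67² = 3211.4889, σ² = 100.92² = 10184.8464; σ² + n·σ₀² = 10184.8464 + 3·3211.4889 = 19819.3131.
Posterior precision = 1/σ₀² + n/σ² = 1/3211.4889 + 3/10184.8464 = (σ² + n·σ₀²)/(σ₀²σ²) = 19819.3131/(3211.4889·10184.8464); posterior variance σₙ² = σ₀²σ²/(σ² + n·σ₀²) = 3211.4889·10184.8464/19819.3131 = 1650.335761.
Predictive variance for one new observation = σₙ² + σ² = 3211.4889·10184.8464/19819.3131 + 10184.8464 = σ²·(σ₀² + 19819.3131)/19819.3131 = 10184.8464·23030.802/19819.3131 = 11835.182161; SD = √(10184.8464·23030.802/19819.3131) = 108.7896.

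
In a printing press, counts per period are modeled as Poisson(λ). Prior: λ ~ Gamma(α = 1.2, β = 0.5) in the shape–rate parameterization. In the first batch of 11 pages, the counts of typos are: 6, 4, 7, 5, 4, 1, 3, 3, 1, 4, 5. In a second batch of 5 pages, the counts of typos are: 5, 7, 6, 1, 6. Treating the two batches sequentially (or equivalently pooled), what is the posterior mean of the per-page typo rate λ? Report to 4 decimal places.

4.1939

With a Gamma(shape α, rate β) prior, the Poisson likelihood is conjugate: the posterior is Gamma(α + ΣXᵢ, β + n).
Batch 1: sum of counts S = 43 over n = 11 pages.
After batch 1: Gamma(α+S, β+n) = Gamma(1.2+43, 0.5+11) = Gamma(44.2, 11.5).
Batch 2: sum of counts S = 25 over n = 5 pages.
After batch 2: Gamma(α+S, β+n) = Gamma(44.2+25, 11.5+5) = Gamma(69.2, 16.5).
Posterior mean = α/β = 69.2/16.5 = 4.1939.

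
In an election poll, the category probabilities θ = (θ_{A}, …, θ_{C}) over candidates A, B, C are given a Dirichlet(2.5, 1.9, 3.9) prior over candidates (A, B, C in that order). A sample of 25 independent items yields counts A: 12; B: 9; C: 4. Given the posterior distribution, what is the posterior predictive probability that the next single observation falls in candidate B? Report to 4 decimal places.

The Dirichlet prior is conjugate to the Multinomial likelihood: each posterior αⱼ = prior αⱼ + observed count nⱼ.
Posterior concentration: (14.5, 10.9, 7.9), total = 33.3.
P(next = B | data) = α_{B}/Σα = 0.3273.

0.3273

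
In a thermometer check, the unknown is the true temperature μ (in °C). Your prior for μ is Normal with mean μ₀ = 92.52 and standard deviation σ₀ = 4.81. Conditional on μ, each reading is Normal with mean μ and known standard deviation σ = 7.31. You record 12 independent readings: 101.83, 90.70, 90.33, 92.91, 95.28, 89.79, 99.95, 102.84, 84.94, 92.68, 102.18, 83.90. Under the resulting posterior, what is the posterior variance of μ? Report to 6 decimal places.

3.734272

For Normal data with known variance σ², a Normal(μ₀, σ₀²) prior on μ is conjugate. Posterior precision = 1/σ₀² + n/σ²; posterior mean is the precision-weighted average of μ₀ and x̄.
σ₀² = 4.81² = 23.1361, σ² = 7.31² = 53.4361; σ² + n·σ₀² = 53.4361 + 12·23.1361 = 331.0693.
Posterior precision = 1/σ₀² + n/σ² = 1/23.1361 + 12/53.4361 = (σ² + n·σ₀²)/(σ₀²σ²) = 331.0693/(23.1361·53.4361); posterior variance σₙ² = σ₀²σ²/(σ² + n·σ₀²) = 23.1361·53.4361/331.0693 = 3.734272.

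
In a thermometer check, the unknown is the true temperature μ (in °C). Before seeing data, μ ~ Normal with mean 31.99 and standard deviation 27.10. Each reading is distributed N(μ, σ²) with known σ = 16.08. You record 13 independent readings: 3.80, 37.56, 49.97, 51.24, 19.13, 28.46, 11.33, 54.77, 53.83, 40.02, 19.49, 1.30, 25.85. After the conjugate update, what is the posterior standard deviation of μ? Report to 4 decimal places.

For Normal data with known variance σ², a Normal(μ₀, σ₀²) prior on μ is conjugate. Posterior precision = 1/σ₀² + n/σ²; posterior mean is the precision-weighted average of μ₀ and x̄.
σ₀² = 27.10² = 734.41, σ² = 16.08² = 258.5664; σ² + n·σ₀² = 258.5664 + 13·734.41 = 9805.8964.
Posterior precision = 1/σ₀² + n/σ² = 1/734.41 + 13/258.5664 = (σ² + n·σ₀²)/(σ₀²σ²) = 9805.8964/(734.41·258.5664); posterior variance σₙ² = σ₀²σ²/(σ² + n·σ₀²) = 734.41·258.5664/9805.8964 = 19.365262.
Posterior SD = √σₙ² = √(734.41·258.5664/9805.8964) = 4.4006.

4.4006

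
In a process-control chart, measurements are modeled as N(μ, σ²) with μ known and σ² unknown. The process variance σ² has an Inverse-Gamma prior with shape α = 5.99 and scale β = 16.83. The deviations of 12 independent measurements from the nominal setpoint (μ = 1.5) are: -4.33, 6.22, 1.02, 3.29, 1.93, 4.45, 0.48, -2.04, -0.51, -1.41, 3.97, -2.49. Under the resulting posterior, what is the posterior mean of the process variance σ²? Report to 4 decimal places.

7.0560

With known mean μ and an Inverse-Gamma(α, β) prior on σ², the Normal likelihood is conjugate: posterior is Inv-Gamma(α + n/2, β + Σ(xᵢ−μ)²/2).
Σ(xᵢ−μ)² = (-4.33)² + (6.22)² + (1.02)² + (3.29)² + (1.93)² + (4.45)² + (0.48)² + (-2.04)² + (-0.51)² + (-1.41)² + (3.97)² + (-2.49)² = 121.4304.
Posterior: Inv-Gamma(5.99 + 12/2, 16.83 + 121.4304/2) = Inv-Gamma(11.99, 77.54520).
E[σ²|data] = β/(α−1) = 77.54520/10.99 = 7.0560.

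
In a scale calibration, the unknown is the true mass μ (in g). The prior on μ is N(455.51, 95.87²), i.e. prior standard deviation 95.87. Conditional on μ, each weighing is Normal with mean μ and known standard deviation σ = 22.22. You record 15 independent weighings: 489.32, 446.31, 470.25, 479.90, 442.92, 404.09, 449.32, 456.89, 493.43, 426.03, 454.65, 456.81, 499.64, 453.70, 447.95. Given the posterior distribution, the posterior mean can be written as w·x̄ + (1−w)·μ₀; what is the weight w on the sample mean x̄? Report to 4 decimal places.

0.9964

For Normal data with known variance σ², a Normal(μ₀, σ₀²) prior on μ is conjugate. Posterior precision = 1/σ₀² + n/σ²; posterior mean is the precision-weighted average of μ₀ and x̄.
σ₀² = 95.87² = 9191.0569, σ² = 22.22² = 493.7284. Prior precision 1/σ₀² = 1/9191.0569; data precision n/σ² = 15/493.7284.
w = (n/σ²)/(1/σ₀² + n/σ²) = n·σ₀²/(σ² + n·σ₀²) = 15·9191.0569/(493.7284 + 15·9191.0569) = 137865.8535/138359.5819 = 0.9964.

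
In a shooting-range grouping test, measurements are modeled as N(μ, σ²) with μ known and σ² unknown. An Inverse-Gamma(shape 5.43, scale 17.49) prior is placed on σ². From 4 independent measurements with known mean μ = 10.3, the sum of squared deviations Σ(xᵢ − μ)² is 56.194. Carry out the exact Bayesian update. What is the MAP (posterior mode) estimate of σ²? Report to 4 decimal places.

5.4077

With known mean μ and an Inverse-Gamma(α, β) prior on σ², the Normal likelihood is conjugate: posterior is Inv-Gamma(α + n/2, β + Σ(xᵢ−μ)²/2).
Posterior: Inv-Gamma(5.43 + 4/2, 17.49 + 56.194/2) = Inv-Gamma(7.43, 45.5870).
Mode = β/(α+1) = 45.5870/8.43 = 5.4077.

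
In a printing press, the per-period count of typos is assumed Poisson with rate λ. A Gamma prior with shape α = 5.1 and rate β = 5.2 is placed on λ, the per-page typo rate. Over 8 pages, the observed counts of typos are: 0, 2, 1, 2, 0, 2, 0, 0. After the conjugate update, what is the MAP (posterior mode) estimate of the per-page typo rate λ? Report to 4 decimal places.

0.8409

With a Gamma(shape α, rate β) prior, the Poisson likelihood is conjugate: the posterior is Gamma(α + ΣXᵢ, β + n).
Sum of counts S = 7 over n = 8 pages.
Posterior: Gamma(α+S, β+n) = Gamma(5.1+7, 5.2+8) = Gamma(12.1, 13.2).
Mode of Gamma(α,β) for α≥1 is (α−1)/β = 11.1/13.2 = 0.8409.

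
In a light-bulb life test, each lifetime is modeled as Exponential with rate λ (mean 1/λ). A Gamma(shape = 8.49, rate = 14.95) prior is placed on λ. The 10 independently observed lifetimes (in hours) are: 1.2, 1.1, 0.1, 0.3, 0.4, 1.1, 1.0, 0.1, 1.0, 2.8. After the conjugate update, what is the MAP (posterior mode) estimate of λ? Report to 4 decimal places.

0.7272

With a Gamma(shape α, rate β) prior on the exponential rate λ, the posterior after n observations with total T = Σxᵢ is Gamma(α+n, β+T).
Sum of observations T = 9.1 hours; n = 10.
Posterior: Gamma(8.49+10, 14.95+9.1) = Gamma(18.49, 24.05).
Mode = (α−1)/β = 0.7272.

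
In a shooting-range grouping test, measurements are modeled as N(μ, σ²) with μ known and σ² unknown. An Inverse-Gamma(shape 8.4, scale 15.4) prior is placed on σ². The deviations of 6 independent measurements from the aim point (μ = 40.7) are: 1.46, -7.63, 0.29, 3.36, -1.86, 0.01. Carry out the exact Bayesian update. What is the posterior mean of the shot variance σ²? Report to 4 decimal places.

With known mean μ and an Inverse-Gamma(α, β) prior on σ², the Normal likelihood is conjugate: posterior is Inv-Gamma(α + n/2, β + Σ(xᵢ−μ)²/2).
Σ(xᵢ−μ)² = (1.46)² + (-7.63)² + (0.29)² + (3.36)² + (-1.86)² + (0.01)² = 75.1819.
Posterior: Inv-Gamma(8.4 + 6/2, 15.4 + 75.1819/2) = Inv-Gamma(11.40, 52.99095).
E[σ²|data] = β/(α−1) = 52.99095/10.40 = 5.0953.

5.0953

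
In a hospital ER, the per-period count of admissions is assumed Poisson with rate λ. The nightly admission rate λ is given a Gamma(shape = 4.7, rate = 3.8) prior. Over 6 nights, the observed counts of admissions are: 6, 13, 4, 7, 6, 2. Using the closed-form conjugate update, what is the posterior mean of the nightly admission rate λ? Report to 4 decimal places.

4.3571

With a Gamma(shape α, rate β) prior, the Poisson likelihood is conjugate: the posterior is Gamma(α + ΣXᵢ, β + n).
Sum of counts S = 38 over n = 6 nights.
Posterior: Gamma(α+S, β+n) = Gamma(4.7+38, 3.8+6) = Gamma(42.7, 9.8).
Posterior mean = α/β = 42.7/9.8 = 4.3571.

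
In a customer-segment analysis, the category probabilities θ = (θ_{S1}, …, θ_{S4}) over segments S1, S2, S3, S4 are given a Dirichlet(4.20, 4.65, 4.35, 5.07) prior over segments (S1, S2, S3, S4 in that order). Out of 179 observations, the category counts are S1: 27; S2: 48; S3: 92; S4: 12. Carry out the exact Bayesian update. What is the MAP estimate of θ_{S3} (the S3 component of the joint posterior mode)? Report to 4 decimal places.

The Dirichlet prior is conjugate to the Multinomial likelihood: each posterior αⱼ = prior αⱼ + observed count nⱼ.
Posterior concentration: (31.20, 52.65, 96.35, 17.07), total = 197.27.
Joint mode component: (α_{S3}−1)/(Σα−K) = 95.35/193.27 = 0.4934.

0.4934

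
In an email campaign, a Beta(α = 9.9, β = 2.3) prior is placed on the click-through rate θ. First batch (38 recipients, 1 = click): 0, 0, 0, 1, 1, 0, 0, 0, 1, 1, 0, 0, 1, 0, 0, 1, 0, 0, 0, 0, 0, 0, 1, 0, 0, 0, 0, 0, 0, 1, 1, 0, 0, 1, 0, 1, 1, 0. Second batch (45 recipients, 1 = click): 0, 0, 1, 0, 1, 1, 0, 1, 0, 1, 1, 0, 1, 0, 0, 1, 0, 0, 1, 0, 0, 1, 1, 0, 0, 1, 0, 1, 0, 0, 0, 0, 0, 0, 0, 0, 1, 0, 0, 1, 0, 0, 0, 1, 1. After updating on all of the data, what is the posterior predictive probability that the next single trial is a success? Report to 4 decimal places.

The Beta prior is conjugate to a Binomial/Bernoulli likelihood; the update adds successes to α and failures to β.
After batch 1: Beta(9.9+12, 2.3+26) = Beta(21.9, 28.3).
After batch 2: Beta(21.9+17, 28.3+28) = Beta(38.9, 56.3).
For a single future Bernoulli trial, P(success | data) = α/(α+β) = 0.4086.

0.4086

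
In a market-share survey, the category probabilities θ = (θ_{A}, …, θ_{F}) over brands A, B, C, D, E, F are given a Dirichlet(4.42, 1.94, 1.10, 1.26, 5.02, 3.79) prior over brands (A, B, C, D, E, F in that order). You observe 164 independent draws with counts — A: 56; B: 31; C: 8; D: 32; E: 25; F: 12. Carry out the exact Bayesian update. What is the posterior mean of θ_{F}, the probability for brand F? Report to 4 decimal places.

0.0870

The Dirichlet prior is conjugate to the Multinomial likelihood: each posterior αⱼ = prior αⱼ + observed count nⱼ.
Posterior concentration: (60.42, 32.94, 9.10, 33.26, 30.02, 15.79), total = 181.53.
E[θ_{F}|data] = α_{F}/Σα = 15.79/181.53 = 0.0870.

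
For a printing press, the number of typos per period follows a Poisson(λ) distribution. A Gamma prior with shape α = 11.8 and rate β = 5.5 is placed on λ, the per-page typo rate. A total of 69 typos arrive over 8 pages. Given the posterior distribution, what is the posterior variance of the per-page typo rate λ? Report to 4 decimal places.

With a Gamma(shape α, rate β) prior, the Poisson likelihood is conjugate: the posterior is Gamma(α + ΣXᵢ, β + n).
Posterior: Gamma(α+S, β+n) = Gamma(11.8+69, 5.5+8) = Gamma(80.8, 13.5).
Var = α/β² = 80.8/13.5² = 0.4433.

0.4433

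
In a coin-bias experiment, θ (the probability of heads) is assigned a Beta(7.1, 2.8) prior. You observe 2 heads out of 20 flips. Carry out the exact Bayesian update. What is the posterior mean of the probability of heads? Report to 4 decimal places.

0.3043

The Beta prior is conjugate to a Binomial/Bernoulli likelihood; the update adds successes to α and failures to β.
Posterior: Beta(α+k, β+n−k) = Beta(7.1+2, 2.8+18) = Beta(9.1, 20.8).
Posterior mean = α/(α+β) = 9.1/29.9 = 0.3043.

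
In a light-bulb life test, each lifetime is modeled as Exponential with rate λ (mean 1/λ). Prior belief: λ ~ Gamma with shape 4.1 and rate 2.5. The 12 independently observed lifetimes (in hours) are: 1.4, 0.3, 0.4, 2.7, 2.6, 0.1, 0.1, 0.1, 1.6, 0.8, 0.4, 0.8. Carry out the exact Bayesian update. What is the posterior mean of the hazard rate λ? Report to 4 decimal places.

With a Gamma(shape α, rate β) prior on the exponential rate λ, the posterior after n observations with total T = Σxᵢ is Gamma(α+n, β+T).
Sum of observations T = 11.3 hours; n = 12.
Posterior: Gamma(4.1+12, 2.5+11.3) = Gamma(16.1, 13.8).
Posterior mean of λ = α/β = 16.1/13.8 = 1.1667.

1.1667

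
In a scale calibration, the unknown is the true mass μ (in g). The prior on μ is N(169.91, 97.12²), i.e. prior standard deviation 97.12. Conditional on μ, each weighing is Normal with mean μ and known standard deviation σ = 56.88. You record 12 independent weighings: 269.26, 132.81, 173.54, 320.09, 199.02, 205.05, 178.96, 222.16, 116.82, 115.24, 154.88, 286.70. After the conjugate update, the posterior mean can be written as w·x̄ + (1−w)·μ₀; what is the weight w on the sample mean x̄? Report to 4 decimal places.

0.9722

For Normal data with known variance σ², a Normal(μ₀, σ₀²) prior on μ is conjugate. Posterior precision = 1/σ₀² + n/σ²; posterior mean is the precision-weighted average of μ₀ and x̄.
σ₀² = 97.12² = 9432.2944, σ² = 56.88² = 3235.3344. Prior precision 1/σ₀² = 1/9432.2944; data precision n/σ² = 12/3235.3344.
w = (n/σ²)/(1/σ₀² + n/σ²) = n·σ₀²/(σ² + n·σ₀²) = 12·9432.2944/(3235.3344 + 12·9432.2944) = 113187.5328/116422.8672 = 0.9722.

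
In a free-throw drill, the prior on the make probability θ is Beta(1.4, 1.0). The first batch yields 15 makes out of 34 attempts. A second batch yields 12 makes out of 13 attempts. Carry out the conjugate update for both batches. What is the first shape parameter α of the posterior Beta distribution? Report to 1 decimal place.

28.4

The Beta prior is conjugate to a Binomial/Bernoulli likelihood; the update adds successes to α and failures to β.
After batch 1: Beta(1.4+15, 1.0+19) = Beta(16.4, 20.0).
After batch 2: Beta(16.4+12, 20.0+1) = Beta(28.4, 21.0).
Posterior α = 28.4.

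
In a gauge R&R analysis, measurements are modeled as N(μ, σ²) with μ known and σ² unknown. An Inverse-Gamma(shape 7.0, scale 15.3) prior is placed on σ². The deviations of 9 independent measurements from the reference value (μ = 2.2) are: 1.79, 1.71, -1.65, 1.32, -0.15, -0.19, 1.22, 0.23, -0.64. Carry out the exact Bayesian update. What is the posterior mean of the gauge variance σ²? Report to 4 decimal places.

2.0573

With known mean μ and an Inverse-Gamma(α, β) prior on σ², the Normal likelihood is conjugate: posterior is Inv-Gamma(α + n/2, β + Σ(xᵢ−μ)²/2).
Σ(xᵢ−μ)² = (1.79)² + (1.71)² + (-1.65)² + (1.32)² + (-0.15)² + (-0.19)² + (1.22)² + (0.23)² + (-0.64)² = 12.6026.
Posterior: Inv-Gamma(7.0 + 9/2, 15.3 + 12.6026/2) = Inv-Gamma(11.50, 21.60130).
E[σ²|data] = β/(α−1) = 21.60130/10.50 = 2.0573.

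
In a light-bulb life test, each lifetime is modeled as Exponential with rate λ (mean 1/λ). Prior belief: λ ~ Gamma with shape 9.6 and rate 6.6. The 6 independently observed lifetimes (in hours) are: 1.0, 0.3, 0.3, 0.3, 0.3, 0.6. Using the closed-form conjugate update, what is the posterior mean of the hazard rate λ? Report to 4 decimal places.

With a Gamma(shape α, rate β) prior on the exponential rate λ, the posterior after n observations with total T = Σxᵢ is Gamma(α+n, β+T).
Sum of observations T = 2.8 hours; n = 6.
Posterior: Gamma(9.6+6, 6.6+2.8) = Gamma(15.6, 9.4).
Posterior mean of λ = α/β = 15.6/9.4 = 1.6596.

1.6596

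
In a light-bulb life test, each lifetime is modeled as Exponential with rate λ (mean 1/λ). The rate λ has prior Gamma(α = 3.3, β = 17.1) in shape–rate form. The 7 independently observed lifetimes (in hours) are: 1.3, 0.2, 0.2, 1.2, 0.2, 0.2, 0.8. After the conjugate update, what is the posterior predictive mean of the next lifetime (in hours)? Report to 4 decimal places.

2.2796

With a Gamma(shape α, rate β) prior on the exponential rate λ, the posterior after n observations with total T = Σxᵢ is Gamma(α+n, β+T).
Sum of observations T = 4.1 hours; n = 7.
Posterior: Gamma(3.3+7, 17.1+4.1) = Gamma(10.3, 21.2).
The predictive distribution for the next observation is Lomax; its mean is β/(α−1) = 21.2/9.3 = 2.2796.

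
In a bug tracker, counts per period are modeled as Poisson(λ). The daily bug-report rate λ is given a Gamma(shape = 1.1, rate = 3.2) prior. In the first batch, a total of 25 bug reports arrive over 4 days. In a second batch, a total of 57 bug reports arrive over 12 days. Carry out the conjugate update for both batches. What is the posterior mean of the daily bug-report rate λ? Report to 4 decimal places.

4.3281

With a Gamma(shape α, rate β) prior, the Poisson likelihood is conjugate: the posterior is Gamma(α + ΣXᵢ, β + n).
After batch 1: Gamma(α+S, β+n) = Gamma(1.1+25, 3.2+4) = Gamma(26.1, 7.2).
After batch 2: Gamma(α+S, β+n) = Gamma(26.1+57, 7.2+12) = Gamma(83.1, 19.2).
Posterior mean = α/β = 83.1/19.2 = 4.3281.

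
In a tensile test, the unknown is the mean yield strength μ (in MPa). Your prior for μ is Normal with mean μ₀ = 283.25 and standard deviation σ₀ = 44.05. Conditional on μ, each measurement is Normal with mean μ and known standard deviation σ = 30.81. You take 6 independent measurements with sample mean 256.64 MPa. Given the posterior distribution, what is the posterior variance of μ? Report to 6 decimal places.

146.282324

For Normal data with known variance σ², a Normal(μ₀, σ₀²) prior on μ is conjugate. Posterior precision = 1/σ₀² + n/σ²; posterior mean is the precision-weighted average of μ₀ and x̄.
σ₀² = 44.05² = 1940.4025, σ² = 30.81² = 949.2561; σ² + n·σ₀² = 949.2561 + 6·1940.4025 = 12591.6711.
Posterior precision = 1/σ₀² + n/σ² = 1/1940.4025 + 6/949.2561 = (σ² + n·σ₀²)/(σ₀²σ²) = 12591.6711/(1940.4025·949.2561); posterior variance σₙ² = σ₀²σ²/(σ² + n·σ₀²) = 1940.4025·949.2561/12591.6711 = 146.282324.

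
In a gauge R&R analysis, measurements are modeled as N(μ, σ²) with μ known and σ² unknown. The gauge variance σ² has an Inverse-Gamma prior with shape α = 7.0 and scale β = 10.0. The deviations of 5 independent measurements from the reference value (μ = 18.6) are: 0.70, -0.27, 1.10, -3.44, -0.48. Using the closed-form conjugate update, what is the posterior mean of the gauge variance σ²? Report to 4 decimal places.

1.9904

With known mean μ and an Inverse-Gamma(α, β) prior on σ², the Normal likelihood is conjugate: posterior is Inv-Gamma(α + n/2, β + Σ(xᵢ−μ)²/2).
Σ(xᵢ−μ)² = (0.70)² + (-0.27)² + (1.10)² + (-3.44)² + (-0.48)² = 13.8369.
Posterior: Inv-Gamma(7.0 + 5/2, 10.0 + 13.8369/2) = Inv-Gamma(9.50, 16.91845).
E[σ²|data] = β/(α−1) = 16.91845/8.50 = 1.9904.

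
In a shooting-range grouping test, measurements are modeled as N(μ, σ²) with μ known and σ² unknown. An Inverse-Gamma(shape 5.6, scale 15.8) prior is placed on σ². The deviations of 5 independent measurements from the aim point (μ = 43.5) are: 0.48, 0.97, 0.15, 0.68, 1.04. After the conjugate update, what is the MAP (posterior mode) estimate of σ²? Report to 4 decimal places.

With known mean μ and an Inverse-Gamma(α, β) prior on σ², the Normal likelihood is conjugate: posterior is Inv-Gamma(α + n/2, β + Σ(xᵢ−μ)²/2).
Σ(xᵢ−μ)² = (0.48)² + (0.97)² + (0.15)² + (0.68)² + (1.04)² = 2.7378.
Posterior: Inv-Gamma(5.6 + 5/2, 15.8 + 2.7378/2) = Inv-Gamma(8.10, 17.16890).
Mode = β/(α+1) = 17.16890/9.10 = 1.8867.

1.8867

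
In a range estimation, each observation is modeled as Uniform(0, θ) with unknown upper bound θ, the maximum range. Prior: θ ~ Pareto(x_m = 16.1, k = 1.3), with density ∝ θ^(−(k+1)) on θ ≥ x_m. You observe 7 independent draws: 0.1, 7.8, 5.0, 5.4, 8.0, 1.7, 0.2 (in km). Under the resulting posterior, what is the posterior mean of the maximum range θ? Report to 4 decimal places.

A Pareto(scale x_m, shape k) prior on the upper bound θ of Uniform(0, θ) is conjugate: posterior is Pareto(max(x_m, max xᵢ), k + n).
Sample maximum = 8.0; prior scale x_m = 16.1 → posterior scale = max = 16.1.
Posterior shape = 1.3 + 7 = 8.3.
E[θ|data] = k·x_m/(k−1) = 8.3·16.1/7.3 = 18.3055.

18.3055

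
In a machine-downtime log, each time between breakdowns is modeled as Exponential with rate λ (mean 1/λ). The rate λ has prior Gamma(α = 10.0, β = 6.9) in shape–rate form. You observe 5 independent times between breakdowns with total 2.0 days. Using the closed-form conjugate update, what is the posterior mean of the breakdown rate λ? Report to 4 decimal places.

1.6854

With a Gamma(shape α, rate β) prior on the exponential rate λ, the posterior after n observations with total T = Σxᵢ is Gamma(α+n, β+T).
Posterior: Gamma(10.0+5, 6.9+2.0) = Gamma(15.0, 8.9).
Posterior mean of λ = α/β = 15.0/8.9 = 1.6854.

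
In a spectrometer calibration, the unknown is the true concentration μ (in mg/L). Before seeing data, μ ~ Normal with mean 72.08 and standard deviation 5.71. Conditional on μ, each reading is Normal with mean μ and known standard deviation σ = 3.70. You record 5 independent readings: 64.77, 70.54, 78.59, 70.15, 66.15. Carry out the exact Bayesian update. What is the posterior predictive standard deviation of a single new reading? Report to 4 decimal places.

For Normal data with known variance σ², a Normal(μ₀, σ₀²) prior on μ is conjugate. Posterior precision = 1/σ₀² + n/σ²; posterior mean is the precision-weighted average of μ₀ and x̄.
σ₀² = 5.71² = 32.6041, σ² = 3.70² = 13.69; σ² + n·σ₀² = 13.69 + 5·32.6041 = 176.7105.
Posterior precision = 1/σ₀² + n/σ² = 1/32.6041 + 5/13.69 = (σ² + n·σ₀²)/(σ₀²σ²) = 176.7105/(32.6041·13.69); posterior variance σₙ² = σ₀²σ²/(σ² + n·σ₀²) = 32.6041·13.69/176.7105 = 2.525883.
Predictive variance for one new observation = σₙ² + σ² = 32.6041·13.69/176.7105 + 13.69 = σ²·(σ₀² + 176.7105)/176.7105 = 13.69·209.3146/176.7105 = 16.215883; SD = √(13.69·209.3146/176.7105) = 4.0269.

4.0269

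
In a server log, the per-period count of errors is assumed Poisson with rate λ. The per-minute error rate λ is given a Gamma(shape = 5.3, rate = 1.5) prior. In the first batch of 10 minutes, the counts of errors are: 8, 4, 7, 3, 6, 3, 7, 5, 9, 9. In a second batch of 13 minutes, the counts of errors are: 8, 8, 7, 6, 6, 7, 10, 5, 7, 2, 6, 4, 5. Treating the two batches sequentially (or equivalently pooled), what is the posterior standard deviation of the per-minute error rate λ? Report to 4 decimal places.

With a Gamma(shape α, rate β) prior, the Poisson likelihood is conjugate: the posterior is Gamma(α + ΣXᵢ, β + n).
Batch 1: sum of counts S = 61 over n = 10 minutes.
After batch 1: Gamma(α+S, β+n) = Gamma(5.3+61, 1.5+10) = Gamma(66.3, 11.5).
Batch 2: sum of counts S = 81 over n = 13 minutes.
After batch 2: Gamma(α+S, β+n) = Gamma(66.3+81, 11.5+13) = Gamma(147.3, 24.5).
SD = √α/β = √147.3/24.5 = 0.4954.

0.4954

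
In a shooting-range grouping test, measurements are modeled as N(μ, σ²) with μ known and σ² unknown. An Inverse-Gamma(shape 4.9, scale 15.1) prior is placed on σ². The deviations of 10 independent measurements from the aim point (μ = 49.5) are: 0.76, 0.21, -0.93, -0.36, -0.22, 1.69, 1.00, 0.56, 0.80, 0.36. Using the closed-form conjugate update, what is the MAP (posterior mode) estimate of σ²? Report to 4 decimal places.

With known mean μ and an Inverse-Gamma(α, β) prior on σ², the Normal likelihood is conjugate: posterior is Inv-Gamma(α + n/2, β + Σ(xᵢ−μ)²/2).
Σ(xᵢ−μ)² = (0.76)² + (0.21)² + (-0.93)² + (-0.36)² + (-0.22)² + (1.69)² + (1.00)² + (0.56)² + (0.80)² + (0.36)² = 6.6039.
Posterior: Inv-Gamma(4.9 + 10/2, 15.1 + 6.6039/2) = Inv-Gamma(9.90, 18.40195).
Mode = β/(α+1) = 18.40195/10.90 = 1.6883.

1.6883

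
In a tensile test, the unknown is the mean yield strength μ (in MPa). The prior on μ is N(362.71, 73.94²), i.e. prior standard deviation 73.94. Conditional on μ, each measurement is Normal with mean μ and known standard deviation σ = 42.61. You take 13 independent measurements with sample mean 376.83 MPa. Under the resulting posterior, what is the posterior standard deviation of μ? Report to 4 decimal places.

11.6698

For Normal data with known variance σ², a Normal(μ₀, σ₀²) prior on μ is conjugate. Posterior precision = 1/σ₀² + n/σ²; posterior mean is the precision-weighted average of μ₀ and x̄.
σ₀² = 73.94² = 5467.1236, σ² = 42.61² = 1815.6121; σ² + n·σ₀² = 1815.6121 + 13·5467.1236 = 72888.2189.
Posterior precision = 1/σ₀² + n/σ² = 1/5467.1236 + 13/1815.6121 = (σ² + n·σ₀²)/(σ₀²σ²) = 72888.2189/(5467.1236·1815.6121); posterior variance σₙ² = σ₀²σ²/(σ² + n·σ₀²) = 5467.1236·1815.6121/72888.2189 = 136.183541.
Posterior SD = √σₙ² = √(5467.1236·1815.6121/72888.2189) = 11.6698.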